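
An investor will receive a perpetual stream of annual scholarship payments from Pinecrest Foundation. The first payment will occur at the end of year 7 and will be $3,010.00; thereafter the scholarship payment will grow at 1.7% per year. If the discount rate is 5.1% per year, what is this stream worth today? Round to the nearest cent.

$65685.77

Value at end of year 6: C₁ / (r − g) = $3,010.00 / (0.051 − 0.017) = $88,529.4118
Discount to today: PV = $88,529.4118 / (1 + 0.051)^6 = $88,529.4118 / 1.347772 = $65,685.77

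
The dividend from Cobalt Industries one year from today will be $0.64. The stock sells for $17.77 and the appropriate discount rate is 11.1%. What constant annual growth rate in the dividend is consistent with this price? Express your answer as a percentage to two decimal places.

P = D₁/(r−g) ⇒ g = r − D₁/P = 0.111 − $0.64/$17.77 = 0.074984

7.50%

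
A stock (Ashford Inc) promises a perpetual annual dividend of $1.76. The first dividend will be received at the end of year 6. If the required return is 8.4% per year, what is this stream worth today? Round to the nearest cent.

$14.00

Value at end of year 5: C / r = $1.76 / 0.084 = $20.9524
Discount to today: PV = $20.9524 / (1 + 0.084)^5 = $20.9524 / 1.496740 = $14.00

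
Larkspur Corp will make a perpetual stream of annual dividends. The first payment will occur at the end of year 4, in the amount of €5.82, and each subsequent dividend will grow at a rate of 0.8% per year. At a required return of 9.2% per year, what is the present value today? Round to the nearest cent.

Value at end of year 3: C₁ / (r − g) = €5.82 / (0.092 − 0.008) = €69.2857
Discount to today: PV = €69.2857 / (1 + 0.092)^3 = €69.2857 / 1.302171 = €53.21

€53.21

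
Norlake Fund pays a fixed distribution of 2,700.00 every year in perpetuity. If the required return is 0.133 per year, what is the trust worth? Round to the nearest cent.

20300.75

Level perpetuity: PV = C / r = 2,700.00 / 0.133 = 20,300.75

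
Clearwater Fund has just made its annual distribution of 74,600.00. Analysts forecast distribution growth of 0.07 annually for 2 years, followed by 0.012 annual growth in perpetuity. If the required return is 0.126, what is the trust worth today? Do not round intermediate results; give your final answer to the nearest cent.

736259.76

D_1 = 79822.00000
D_2 = 85409.54000
Terminal value at year 2: TV = D_2×(1+g_2)/(r−g_2) = 86434.45448/0.114 = 758196.96912
P_0 = D_1/(1+r)^1 + D_2/(1+r)^2 + TV/(1+r)^2
    = 70889.87567 + 67364.26906 + 598005.61658 = 736259.76130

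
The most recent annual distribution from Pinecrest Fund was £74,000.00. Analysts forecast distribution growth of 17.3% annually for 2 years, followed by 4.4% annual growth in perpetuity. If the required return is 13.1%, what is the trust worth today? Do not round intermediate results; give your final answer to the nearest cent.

£1111522.91

D_1 = 86802.00000
D_2 = 101818.74600
Terminal value at year 2: TV = D_2×(1+g_2)/(r−g_2) = 106298.77082/0.087 = 1221824.95200
P_0 = D_1/(1+r)^1 + D_2/(1+r)^2 + TV/(1+r)^2
    = 76748.01061 + 79598.06936 + 955176.83231 = 1111522.91228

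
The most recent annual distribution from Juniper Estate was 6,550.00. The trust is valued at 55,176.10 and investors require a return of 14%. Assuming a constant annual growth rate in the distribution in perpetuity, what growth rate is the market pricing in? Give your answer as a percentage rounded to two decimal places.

1.90%

P = D₀(1+g)/(r−g) ⇒ P(r−g) = D₀(1+g) ⇒ g(P+D₀) = P·r − D₀
g = (P·r − D₀)/(P + D₀) = (55,176.10×0.14 − 6,550.00) / (55,176.10 + 6,550.00) = 0.019030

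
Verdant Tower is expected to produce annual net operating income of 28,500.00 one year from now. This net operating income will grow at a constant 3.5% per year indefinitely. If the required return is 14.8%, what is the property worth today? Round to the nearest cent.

Growing perpetuity: P = D₁ / (r − g) = 28,500.0000 / (0.148 − 0.035) = 252,212.39

252212.39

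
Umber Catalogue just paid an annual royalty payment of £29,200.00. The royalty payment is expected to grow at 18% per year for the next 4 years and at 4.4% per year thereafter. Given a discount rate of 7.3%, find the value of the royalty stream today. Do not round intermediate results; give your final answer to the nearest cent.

£1686467.49

D_1 = 34456.00000
D_2 = 40658.08000
D_3 = 47976.53440
D_4 = 56612.31059
Terminal value at year 4: TV = D_4×(1+g_2)/(r−g_2) = 59103.25226/0.029 = 2038043.18131
P_0 = D_1/(1+r)^1 + D_2/(1+r)^2 + D_3/(1+r)^3 + D_4/(1+r)^4 + TV/(1+r)^4
    = 32111.83597 + 35314.04143 + 38835.57212 + 42708.27129 + 1537497.76658 = 1686467.48739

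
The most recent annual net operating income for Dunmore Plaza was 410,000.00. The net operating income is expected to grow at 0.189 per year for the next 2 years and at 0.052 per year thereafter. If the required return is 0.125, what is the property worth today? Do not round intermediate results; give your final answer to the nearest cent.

D_1 = 487490.00000
D_2 = 579625.61000
Terminal value at year 2: TV = D_2×(1+g_2)/(r−g_2) = 609766.14172/0.073 = 8352960.84548
P_0 = D_1/(1+r)^1 + D_2/(1+r)^2 + TV/(1+r)^2
    = 433324.44444 + 457975.79062 + 6599870.29766 = 7491170.53272

7491170.53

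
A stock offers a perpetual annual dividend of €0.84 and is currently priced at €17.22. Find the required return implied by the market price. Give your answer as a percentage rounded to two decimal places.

4.88%

P = C/r ⇒ r = C/P = €0.84/€17.22 = 0.048780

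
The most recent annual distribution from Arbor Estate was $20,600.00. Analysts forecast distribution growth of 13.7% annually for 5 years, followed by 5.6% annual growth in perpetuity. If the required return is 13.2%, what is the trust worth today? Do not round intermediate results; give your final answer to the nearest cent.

$396981.94

D_1 = 23422.20000
D_2 = 26631.04140
D_3 = 30279.49407
D_4 = 34427.78476
D_5 = 39144.39127
Terminal value at year 5: TV = D_5×(1+g_2)/(r−g_2) = 41336.47718/0.076 = 543901.01556
P_0 = D_1/(1+r)^1 + D_2/(1+r)^2 + D_3/(1+r)^3 + D_4/(1+r)^4 + D_5/(1+r)^5 + TV/(1+r)^5
    = 20690.98940 + 20782.38070 + 20874.17566 + 20966.37609 + 21058.98375 + 292609.03742 = 396981.94302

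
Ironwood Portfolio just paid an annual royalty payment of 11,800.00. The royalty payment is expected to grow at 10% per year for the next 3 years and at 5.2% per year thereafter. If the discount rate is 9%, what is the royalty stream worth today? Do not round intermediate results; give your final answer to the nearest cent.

D_1 = 12980.00000
D_2 = 14278.00000
D_3 = 15705.80000
Terminal value at year 3: TV = D_3×(1+g_2)/(r−g_2) = 16522.50160/0.038 = 434802.67368
P_0 = D_1/(1+r)^1 + D_2/(1+r)^2 + D_3/(1+r)^3 + TV/(1+r)^3
    = 11908.25688 + 12017.50694 + 12127.75930 + 335747.44171 = 371800.96483

371800.96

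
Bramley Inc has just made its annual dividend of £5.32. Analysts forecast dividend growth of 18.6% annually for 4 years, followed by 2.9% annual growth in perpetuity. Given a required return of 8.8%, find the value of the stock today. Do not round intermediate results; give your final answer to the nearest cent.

D_1 = 6.30952
D_2 = 7.48309
D_3 = 8.87495
D_4 = 10.52569
Terminal value at year 4: TV = D_4×(1+g_2)/(r−g_2) = 10.83093/0.059 = 183.57509
P_0 = D_1/(1+r)^1 + D_2/(1+r)^2 + D_3/(1+r)^3 + D_4/(1+r)^4 + TV/(1+r)^4
    = 5.79919 + 6.32154 + 6.89095 + 7.51164 + 131.00811 = 157.53143

£157.53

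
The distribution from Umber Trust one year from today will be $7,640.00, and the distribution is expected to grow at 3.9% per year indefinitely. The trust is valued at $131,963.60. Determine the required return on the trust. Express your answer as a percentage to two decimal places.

9.69%

P = D₁/(r − g) ⇒ r = D₁/P + g = $7,640.0000/$131,963.60 + 0.039 = 0.057895 + 0.039 = 0.096895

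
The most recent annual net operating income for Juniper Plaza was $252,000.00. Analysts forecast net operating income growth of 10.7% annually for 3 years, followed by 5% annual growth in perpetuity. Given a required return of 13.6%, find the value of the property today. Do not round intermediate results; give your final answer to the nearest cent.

D_1 = 278964.00000
D_2 = 308813.14800
D_3 = 341856.15484
Terminal value at year 3: TV = D_3×(1+g_2)/(r−g_2) = 358948.96258/0.086 = 4173825.14625
P_0 = D_1/(1+r)^1 + D_2/(1+r)^2 + D_3/(1+r)^3 + TV/(1+r)^3
    = 245566.90141 + 239298.02805 + 233189.18754 + 2847077.28974 = 3565131.40673

$3565131.41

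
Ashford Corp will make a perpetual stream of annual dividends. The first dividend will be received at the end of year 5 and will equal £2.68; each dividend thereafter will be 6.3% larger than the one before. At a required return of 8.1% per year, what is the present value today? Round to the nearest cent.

£109.03

Value at end of year 4: C₁ / (r − g) = £2.68 / (0.081 − 0.063) = £148.8889
Discount to today: PV = £148.8889 / (1 + 0.081)^4 = £148.8889 / 1.365535 = £109.03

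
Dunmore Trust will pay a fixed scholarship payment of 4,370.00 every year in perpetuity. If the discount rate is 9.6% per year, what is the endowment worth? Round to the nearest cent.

45520.83

Level perpetuity: PV = C / r = 4,370.00 / 0.096 = 45,520.83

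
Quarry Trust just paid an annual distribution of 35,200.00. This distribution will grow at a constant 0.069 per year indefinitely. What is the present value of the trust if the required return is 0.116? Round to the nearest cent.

800612.77

D₁ = D₀ × (1 + g) = 35,200.00 × 1.069 = 37,628.8000
Growing perpetuity: P = D₁ / (r − g) = 37,628.8000 / (0.116 − 0.069) = 800,612.77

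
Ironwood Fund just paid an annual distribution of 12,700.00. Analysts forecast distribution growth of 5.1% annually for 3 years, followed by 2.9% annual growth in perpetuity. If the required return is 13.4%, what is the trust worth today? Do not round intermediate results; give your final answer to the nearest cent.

131872.83

D_1 = 13347.70000
D_2 = 14028.43270
D_3 = 14743.88277
Terminal value at year 3: TV = D_3×(1+g_2)/(r−g_2) = 15171.45537/0.105 = 144490.05112
P_0 = D_1/(1+r)^1 + D_2/(1+r)^2 + D_3/(1+r)^3 + TV/(1+r)^3
    = 11770.45855 + 10908.95233 + 10110.50167 + 99082.91639 = 131872.82895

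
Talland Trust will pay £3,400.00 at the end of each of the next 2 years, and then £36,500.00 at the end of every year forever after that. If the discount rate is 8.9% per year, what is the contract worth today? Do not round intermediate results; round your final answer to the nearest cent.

PV of 2-year annuity: £3,400.00 × [1 − (1+0.089)^−2] / 0.089 = 5989.10045
Perpetuity value at year 2: £36,500.00 / 0.089 = 410112.35955
PV of perpetuity: 410112.35955 / (1+0.089)^2 = 345817.60467
Total PV = 5989.10045 + 345817.60467 = 351806.70513

£351806.71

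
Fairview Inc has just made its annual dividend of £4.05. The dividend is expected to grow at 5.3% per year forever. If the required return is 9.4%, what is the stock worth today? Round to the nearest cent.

£104.02

D₁ = D₀ × (1 + g) = £4.05 × 1.053 = £4.2647
Growing perpetuity: P = D₁ / (r − g) = £4.2647 / (0.094 − 0.053) = £104.02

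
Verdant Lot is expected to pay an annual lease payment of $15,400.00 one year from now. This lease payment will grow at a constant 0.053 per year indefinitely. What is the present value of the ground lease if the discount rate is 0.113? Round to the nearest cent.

$256666.67

Growing perpetuity: P = D₁ / (r − g) = $15,400.0000 / (0.113 − 0.053) = $256,666.67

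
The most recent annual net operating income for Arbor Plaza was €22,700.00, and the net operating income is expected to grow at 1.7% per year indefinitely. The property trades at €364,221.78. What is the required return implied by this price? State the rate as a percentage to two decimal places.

D₁ = €22,700.00 × 1.017 = €23,085.9000
P = D₁/(r − g) ⇒ r = D₁/P + g = €23,085.9000/€364,221.78 + 0.017 = 0.063384 + 0.017 = 0.080384

8.04%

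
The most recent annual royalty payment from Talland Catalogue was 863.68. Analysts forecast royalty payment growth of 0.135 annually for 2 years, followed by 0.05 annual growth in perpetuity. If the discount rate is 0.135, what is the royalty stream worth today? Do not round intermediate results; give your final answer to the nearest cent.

12396.35

D_1 = 980.27680
D_2 = 1112.61417
Terminal value at year 2: TV = D_2×(1+g_2)/(r−g_2) = 1168.24488/0.085 = 13744.05737
P_0 = D_1/(1+r)^1 + D_2/(1+r)^2 + TV/(1+r)^2
    = 863.68000 + 863.68000 + 10668.98824 = 12396.34824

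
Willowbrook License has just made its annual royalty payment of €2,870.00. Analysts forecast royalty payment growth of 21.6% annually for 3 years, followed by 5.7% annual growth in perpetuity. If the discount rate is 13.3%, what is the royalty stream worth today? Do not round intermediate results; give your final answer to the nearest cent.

D_1 = 3489.92000
D_2 = 4243.74272
D_3 = 5160.39115
Terminal value at year 3: TV = D_3×(1+g_2)/(r−g_2) = 5454.53344/0.076 = 71770.17688
P_0 = D_1/(1+r)^1 + D_2/(1+r)^2 + D_3/(1+r)^3 + TV/(1+r)^3
    = 3080.24713 + 3305.89630 + 3548.07582 + 49346.26504 = 59280.48429

€59280.48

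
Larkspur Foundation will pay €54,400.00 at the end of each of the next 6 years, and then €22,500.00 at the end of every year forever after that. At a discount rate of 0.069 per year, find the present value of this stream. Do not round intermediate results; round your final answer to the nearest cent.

PV of 6-year annuity: €54,400.00 × [1 − (1+0.069)^−6] / 0.069 = 260102.18784
Perpetuity value at year 6: €22,500.00 / 0.069 = 326086.95652
PV of perpetuity: 326086.95652 / (1+0.069)^6 = 218507.92663
Total PV = 260102.18784 + 218507.92663 = 478610.11446

€478610.11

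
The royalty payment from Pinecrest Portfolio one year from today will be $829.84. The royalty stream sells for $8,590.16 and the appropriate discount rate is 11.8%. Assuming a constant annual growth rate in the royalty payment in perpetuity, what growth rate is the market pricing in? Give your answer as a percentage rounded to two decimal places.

P = D₁/(r−g) ⇒ g = r − D₁/P = 0.118 − $829.84/$8,590.16 = 0.021396

2.14%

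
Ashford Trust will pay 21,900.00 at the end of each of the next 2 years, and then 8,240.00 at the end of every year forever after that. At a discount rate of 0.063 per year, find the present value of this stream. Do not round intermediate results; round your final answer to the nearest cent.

155732.90

PV of 2-year annuity: 21,900.00 × [1 − (1+0.063)^−2] / 0.063 = 39983.13228
Perpetuity value at year 2: 8,240.00 / 0.063 = 130793.65079
PV of perpetuity: 130793.65079 / (1+0.063)^2 = 115749.76906
Total PV = 39983.13228 + 115749.76906 = 155732.90134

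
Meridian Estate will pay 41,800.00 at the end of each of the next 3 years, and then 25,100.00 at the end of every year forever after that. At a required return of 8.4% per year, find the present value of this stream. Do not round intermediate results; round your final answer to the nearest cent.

PV of 3-year annuity: 41,800.00 × [1 − (1+0.084)^−3] / 0.084 = 106949.86929
Perpetuity value at year 3: 25,100.00 / 0.084 = 298809.52381
PV of perpetuity: 298809.52381 / (1+0.084)^3 = 234588.43005
Total PV = 106949.86929 + 234588.43005 = 341538.29934

341538.30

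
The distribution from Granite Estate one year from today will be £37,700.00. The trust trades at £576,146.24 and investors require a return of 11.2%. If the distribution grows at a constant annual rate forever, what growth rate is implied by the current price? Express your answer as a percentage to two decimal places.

4.66%

P = D₁/(r−g) ⇒ g = r − D₁/P = 0.112 − £37,700.00/£576,146.24 = 0.046565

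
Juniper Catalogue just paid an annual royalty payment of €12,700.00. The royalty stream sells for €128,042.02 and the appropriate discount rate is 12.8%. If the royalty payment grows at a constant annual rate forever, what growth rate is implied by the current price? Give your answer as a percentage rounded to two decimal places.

2.62%

P = D₀(1+g)/(r−g) ⇒ P(r−g) = D₀(1+g) ⇒ g(P+D₀) = P·r − D₀
g = (P·r − D₀)/(P + D₀) = (€128,042.02×0.128 − €12,700.00) / (€128,042.02 + €12,700.00) = 0.026214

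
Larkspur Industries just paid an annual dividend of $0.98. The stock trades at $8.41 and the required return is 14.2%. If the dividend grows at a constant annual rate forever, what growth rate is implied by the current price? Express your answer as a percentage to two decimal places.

2.28%

P = D₀(1+g)/(r−g) ⇒ P(r−g) = D₀(1+g) ⇒ g(P+D₀) = P·r − D₀
g = (P·r − D₀)/(P + D₀) = ($8.41×0.142 − $0.98) / ($8.41 + $0.98) = 0.022814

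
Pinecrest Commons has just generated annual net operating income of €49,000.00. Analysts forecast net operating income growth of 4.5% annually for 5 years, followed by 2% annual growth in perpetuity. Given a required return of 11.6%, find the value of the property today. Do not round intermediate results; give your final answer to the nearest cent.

D_1 = 51205.00000
D_2 = 53509.22500
D_3 = 55917.14012
D_4 = 58433.41143
D_5 = 61062.91495
Terminal value at year 5: TV = D_5×(1+g_2)/(r−g_2) = 62284.17324/0.096 = 648793.47129
P_0 = D_1/(1+r)^1 + D_2/(1+r)^2 + D_3/(1+r)^3 + D_4/(1+r)^4 + D_5/(1+r)^5 + TV/(1+r)^5
    = 45882.61649 + 42963.56114 + 40230.21630 + 37670.76705 + 35274.15015 + 374787.84538 = 576809.15650

€576809.16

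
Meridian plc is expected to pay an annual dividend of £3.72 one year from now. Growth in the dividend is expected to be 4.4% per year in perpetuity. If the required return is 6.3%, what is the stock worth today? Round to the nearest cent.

£195.79

Growing perpetuity: P = D₁ / (r − g) = £3.7200 / (0.063 − 0.044) = £195.79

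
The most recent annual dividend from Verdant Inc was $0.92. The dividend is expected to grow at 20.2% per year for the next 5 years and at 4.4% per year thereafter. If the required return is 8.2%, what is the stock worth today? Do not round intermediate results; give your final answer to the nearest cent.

D_1 = 1.10584
D_2 = 1.32922
D_3 = 1.59772
D_4 = 1.92046
D_5 = 2.30840
Terminal value at year 5: TV = D_5×(1+g_2)/(r−g_2) = 2.40996/0.038 = 63.42012
P_0 = D_1/(1+r)^1 + D_2/(1+r)^2 + D_3/(1+r)^3 + D_4/(1+r)^4 + D_5/(1+r)^5 + TV/(1+r)^5
    = 1.02203 + 1.13538 + 1.26130 + 1.40119 + 1.55659 + 42.76523 = 49.14172

$49.14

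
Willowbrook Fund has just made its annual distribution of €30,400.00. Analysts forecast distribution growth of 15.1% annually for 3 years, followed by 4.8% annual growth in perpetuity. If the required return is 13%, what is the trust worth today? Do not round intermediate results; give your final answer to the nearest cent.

D_1 = 34990.40000
D_2 = 40273.95040
D_3 = 46355.31691
Terminal value at year 3: TV = D_3×(1+g_2)/(r−g_2) = 48580.37212/0.082 = 592443.56246
P_0 = D_1/(1+r)^1 + D_2/(1+r)^2 + D_3/(1+r)^3 + TV/(1+r)^3
    = 30964.95575 + 31540.41068 + 32126.55991 + 410593.10711 = 505225.03345

€505225.03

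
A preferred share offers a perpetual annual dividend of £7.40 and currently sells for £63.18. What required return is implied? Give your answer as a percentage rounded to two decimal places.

11.71%

P = C/r ⇒ r = C/P = £7.40/£63.18 = 0.117126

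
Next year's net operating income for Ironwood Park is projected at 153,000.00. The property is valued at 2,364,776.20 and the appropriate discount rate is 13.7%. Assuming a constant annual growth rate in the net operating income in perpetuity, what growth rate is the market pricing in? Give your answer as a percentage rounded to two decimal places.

7.23%

P = D₁/(r−g) ⇒ g = r − D₁/P = 0.137 − 153,000.00/2,364,776.20 = 0.072300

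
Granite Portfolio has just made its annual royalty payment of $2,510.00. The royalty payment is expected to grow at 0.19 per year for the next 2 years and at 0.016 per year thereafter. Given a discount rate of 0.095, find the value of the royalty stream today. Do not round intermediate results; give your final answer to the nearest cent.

D_1 = 2986.90000
D_2 = 3554.41100
Terminal value at year 2: TV = D_2×(1+g_2)/(r−g_2) = 3611.28158/0.079 = 45712.42501
P_0 = D_1/(1+r)^1 + D_2/(1+r)^2 + TV/(1+r)^2
    = 2727.76256 + 2964.41776 + 38124.66380 = 43816.84411

$43816.84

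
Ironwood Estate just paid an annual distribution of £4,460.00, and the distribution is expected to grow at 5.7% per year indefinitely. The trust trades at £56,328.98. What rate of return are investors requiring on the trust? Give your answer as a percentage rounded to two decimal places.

14.07%

D₁ = £4,460.00 × 1.057 = £4,714.2200
P = D₁/(r − g) ⇒ r = D₁/P + g = £4,714.2200/£56,328.98 + 0.057 = 0.083691 + 0.057 = 0.140691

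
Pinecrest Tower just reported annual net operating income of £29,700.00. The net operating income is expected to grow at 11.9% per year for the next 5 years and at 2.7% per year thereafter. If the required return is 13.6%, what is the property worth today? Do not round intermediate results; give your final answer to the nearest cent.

D_1 = 33234.30000
D_2 = 37189.18170
D_3 = 41614.69432
D_4 = 46566.84295
D_5 = 52108.29726
Terminal value at year 5: TV = D_5×(1+g_2)/(r−g_2) = 53515.22128/0.109 = 490965.33287
P_0 = D_1/(1+r)^1 + D_2/(1+r)^2 + D_3/(1+r)^3 + D_4/(1+r)^4 + D_5/(1+r)^5 + TV/(1+r)^5
    = 29255.54577 + 28817.74271 + 28386.49128 + 27961.69344 + 27543.25260 + 259513.03139 = 401477.75720

£401477.76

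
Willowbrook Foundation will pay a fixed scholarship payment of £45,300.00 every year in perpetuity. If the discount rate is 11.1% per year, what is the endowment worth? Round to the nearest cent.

Level perpetuity: PV = C / r = £45,300.00 / 0.111 = £408,108.11

£408108.11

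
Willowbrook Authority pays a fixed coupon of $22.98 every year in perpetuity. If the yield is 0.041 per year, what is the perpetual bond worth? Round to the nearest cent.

$560.49

Level perpetuity: PV = C / r = $22.98 / 0.041 = $560.49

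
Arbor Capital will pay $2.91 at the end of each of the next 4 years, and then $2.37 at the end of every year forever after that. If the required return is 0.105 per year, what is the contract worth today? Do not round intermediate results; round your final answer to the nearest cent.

$24.26

PV of 4-year annuity: $2.91 × [1 − (1+0.105)^−4] / 0.105 = 9.12535
Perpetuity value at year 4: $2.37 / 0.105 = 22.57143
PV of perpetuity: 22.57143 / (1+0.105)^4 = 15.13944
Total PV = 9.12535 + 15.13944 = 24.26479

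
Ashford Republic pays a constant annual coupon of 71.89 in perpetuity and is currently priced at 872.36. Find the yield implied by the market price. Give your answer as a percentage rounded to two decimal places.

8.24%

P = C/r ⇒ r = C/P = 71.89/872.36 = 0.082409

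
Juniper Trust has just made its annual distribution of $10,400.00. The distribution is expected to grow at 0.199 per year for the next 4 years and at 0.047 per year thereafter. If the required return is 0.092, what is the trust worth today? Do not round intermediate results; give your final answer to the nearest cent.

D_1 = 12469.60000
D_2 = 14951.05040
D_3 = 17926.30943
D_4 = 21493.64501
Terminal value at year 4: TV = D_4×(1+g_2)/(r−g_2) = 22503.84632/0.045 = 500085.47381
P_0 = D_1/(1+r)^1 + D_2/(1+r)^2 + D_3/(1+r)^3 + D_4/(1+r)^4 + TV/(1+r)^4
    = 11419.04762 + 12537.94697 + 13766.48207 + 15115.39561 + 351684.87113 = 404523.74340

$404523.74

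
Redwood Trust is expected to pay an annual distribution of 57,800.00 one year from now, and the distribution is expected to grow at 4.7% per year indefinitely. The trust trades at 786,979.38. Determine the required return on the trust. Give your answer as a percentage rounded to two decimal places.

P = D₁/(r − g) ⇒ r = D₁/P + g = 57,800.0000/786,979.38 + 0.047 = 0.073445 + 0.047 = 0.120445

12.04%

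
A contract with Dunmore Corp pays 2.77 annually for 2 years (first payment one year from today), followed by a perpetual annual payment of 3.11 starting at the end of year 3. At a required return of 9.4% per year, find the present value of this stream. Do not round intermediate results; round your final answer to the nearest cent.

32.49

PV of 2-year annuity: 2.77 × [1 − (1+0.094)^−2] / 0.094 = 4.84643
Perpetuity value at year 2: 3.11 / 0.094 = 33.08511
PV of perpetuity: 33.08511 / (1+0.094)^2 = 27.64381
Total PV = 4.84643 + 27.64381 = 32.49024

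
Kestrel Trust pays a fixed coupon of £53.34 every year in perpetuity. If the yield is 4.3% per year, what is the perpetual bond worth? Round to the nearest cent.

£1240.47

Level perpetuity: PV = C / r = £53.34 / 0.043 = £1,240.47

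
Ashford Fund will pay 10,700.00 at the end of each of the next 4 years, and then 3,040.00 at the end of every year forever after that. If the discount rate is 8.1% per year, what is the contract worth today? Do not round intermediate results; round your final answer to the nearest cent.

62845.39

PV of 4-year annuity: 10,700.00 × [1 − (1+0.081)^−4] / 0.081 = 35361.01522
Perpetuity value at year 4: 3,040.00 / 0.081 = 37530.86420
PV of perpetuity: 37530.86420 / (1+0.081)^4 = 27484.37016
Total PV = 35361.01522 + 27484.37016 = 62845.38537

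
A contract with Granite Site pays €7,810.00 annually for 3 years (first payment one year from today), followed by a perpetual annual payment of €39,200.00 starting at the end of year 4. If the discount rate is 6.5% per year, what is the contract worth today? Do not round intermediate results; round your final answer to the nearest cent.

PV of 3-year annuity: €7,810.00 × [1 − (1+0.065)^−3] / 0.065 = 20684.59374
Perpetuity value at year 3: €39,200.00 / 0.065 = 603076.92308
PV of perpetuity: 603076.92308 / (1+0.065)^3 = 499256.68306
Total PV = 20684.59374 + 499256.68306 = 519941.27680

€519941.28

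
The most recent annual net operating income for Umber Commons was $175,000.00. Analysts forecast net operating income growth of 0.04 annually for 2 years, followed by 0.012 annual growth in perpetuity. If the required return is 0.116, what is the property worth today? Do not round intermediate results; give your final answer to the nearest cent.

$1793906.81

D_1 = 182000.00000
D_2 = 189280.00000
Terminal value at year 2: TV = D_2×(1+g_2)/(r−g_2) = 191551.36000/0.104 = 1841840.00000
P_0 = D_1/(1+r)^1 + D_2/(1+r)^2 + TV/(1+r)^2
    = 163082.43728 + 151976.46485 + 1478847.90791 = 1793906.81004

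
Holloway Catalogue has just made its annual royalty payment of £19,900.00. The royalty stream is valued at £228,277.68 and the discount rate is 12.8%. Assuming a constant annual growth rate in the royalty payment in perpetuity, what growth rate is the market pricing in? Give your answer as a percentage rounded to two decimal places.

P = D₀(1+g)/(r−g) ⇒ P(r−g) = D₀(1+g) ⇒ g(P+D₀) = P·r − D₀
g = (P·r − D₀)/(P + D₀) = (£228,277.68×0.128 − £19,900.00) / (£228,277.68 + £19,900.00) = 0.037552

3.76%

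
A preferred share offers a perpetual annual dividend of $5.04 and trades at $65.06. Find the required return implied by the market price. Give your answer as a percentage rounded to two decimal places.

7.75%

P = C/r ⇒ r = C/P = $5.04/$65.06 = 0.077467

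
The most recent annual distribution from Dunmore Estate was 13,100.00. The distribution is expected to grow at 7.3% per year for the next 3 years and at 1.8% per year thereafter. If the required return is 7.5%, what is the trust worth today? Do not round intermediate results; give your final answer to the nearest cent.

D_1 = 14056.30000
D_2 = 15082.40990
D_3 = 16183.42582
Terminal value at year 3: TV = D_3×(1+g_2)/(r−g_2) = 16474.72749/0.057 = 289030.30680
P_0 = D_1/(1+r)^1 + D_2/(1+r)^2 + D_3/(1+r)^3 + TV/(1+r)^3
    = 13075.62791 + 13051.30116 + 13027.01967 + 232658.00037 = 271811.94910

271811.95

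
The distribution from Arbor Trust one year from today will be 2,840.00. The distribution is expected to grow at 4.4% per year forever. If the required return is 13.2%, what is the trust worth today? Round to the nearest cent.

Growing perpetuity: P = D₁ / (r − g) = 2,840.0000 / (0.132 − 0.044) = 32,272.73

32272.73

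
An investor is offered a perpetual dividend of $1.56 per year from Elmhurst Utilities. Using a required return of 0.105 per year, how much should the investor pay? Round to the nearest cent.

$14.86

Level perpetuity: PV = C / r = $1.56 / 0.105 = $14.86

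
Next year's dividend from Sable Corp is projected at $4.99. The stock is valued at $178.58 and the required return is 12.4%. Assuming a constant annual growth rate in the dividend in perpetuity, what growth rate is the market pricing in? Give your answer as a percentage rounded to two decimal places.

9.61%

P = D₁/(r−g) ⇒ g = r − D₁/P = 0.124 − $4.99/$178.58 = 0.096057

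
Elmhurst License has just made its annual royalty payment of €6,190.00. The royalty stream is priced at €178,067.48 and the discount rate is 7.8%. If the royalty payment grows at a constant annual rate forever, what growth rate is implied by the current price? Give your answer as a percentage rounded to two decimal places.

P = D₀(1+g)/(r−g) ⇒ P(r−g) = D₀(1+g) ⇒ g(P+D₀) = P·r − D₀
g = (P·r − D₀)/(P + D₀) = (€178,067.48×0.078 − €6,190.00) / (€178,067.48 + €6,190.00) = 0.041785

4.18%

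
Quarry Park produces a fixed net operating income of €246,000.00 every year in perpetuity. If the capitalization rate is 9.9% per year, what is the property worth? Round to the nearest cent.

€2484848.48

Level perpetuity: PV = C / r = €246,000.00 / 0.099 = €2,484,848.48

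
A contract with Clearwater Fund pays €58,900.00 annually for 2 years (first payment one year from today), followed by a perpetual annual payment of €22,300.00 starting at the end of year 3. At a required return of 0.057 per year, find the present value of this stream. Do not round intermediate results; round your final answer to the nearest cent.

€458613.41

PV of 2-year annuity: €58,900.00 × [1 − (1+0.057)^−2] / 0.057 = 108442.52266
Perpetuity value at year 2: €22,300.00 / 0.057 = 391228.07018
PV of perpetuity: 391228.07018 / (1+0.057)^2 = 350170.88418
Total PV = 108442.52266 + 350170.88418 = 458613.40684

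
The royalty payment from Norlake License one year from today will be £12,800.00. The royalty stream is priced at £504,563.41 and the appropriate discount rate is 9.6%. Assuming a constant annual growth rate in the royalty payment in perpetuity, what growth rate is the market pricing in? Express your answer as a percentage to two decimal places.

P = D₁/(r−g) ⇒ g = r − D₁/P = 0.096 − £12,800.00/£504,563.41 = 0.070632

7.06%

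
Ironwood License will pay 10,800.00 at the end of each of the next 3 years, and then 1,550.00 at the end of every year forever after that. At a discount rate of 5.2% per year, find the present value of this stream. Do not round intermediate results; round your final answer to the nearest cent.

PV of 3-year annuity: 10,800.00 × [1 − (1+0.052)^−3] / 0.052 = 29301.20402
Perpetuity value at year 3: 1,550.00 / 0.052 = 29807.69231
PV of perpetuity: 29807.69231 / (1+0.052)^3 = 25602.42692
Total PV = 29301.20402 + 25602.42692 = 54903.63094

54903.63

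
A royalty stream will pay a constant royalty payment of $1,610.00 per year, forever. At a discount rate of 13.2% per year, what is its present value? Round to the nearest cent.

$12196.97

Level perpetuity: PV = C / r = $1,610.00 / 0.132 = $12,196.97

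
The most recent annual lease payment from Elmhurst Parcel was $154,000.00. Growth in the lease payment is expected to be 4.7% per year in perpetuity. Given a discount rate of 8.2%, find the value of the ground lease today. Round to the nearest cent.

D₁ = D₀ × (1 + g) = $154,000.00 × 1.047 = $161,238.0000
Growing perpetuity: P = D₁ / (r − g) = $161,238.0000 / (0.082 − 0.047) = $4,606,800.00

$4606800.00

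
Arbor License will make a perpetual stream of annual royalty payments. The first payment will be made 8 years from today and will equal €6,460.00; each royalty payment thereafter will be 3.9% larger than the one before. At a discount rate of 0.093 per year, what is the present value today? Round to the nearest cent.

Value at end of year 7: C₁ / (r − g) = €6,460.00 / (0.093 − 0.039) = €119,629.6296
Discount to today: PV = €119,629.6296 / (1 + 0.093)^7 = €119,629.6296 / 1.863550 = €64,194.47

€64194.47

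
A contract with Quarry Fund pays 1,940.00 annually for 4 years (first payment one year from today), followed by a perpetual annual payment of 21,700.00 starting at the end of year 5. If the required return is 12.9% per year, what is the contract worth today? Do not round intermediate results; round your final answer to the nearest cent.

PV of 4-year annuity: 1,940.00 × [1 − (1+0.129)^−4] / 0.129 = 5782.48462
Perpetuity value at year 4: 21,700.00 / 0.129 = 168217.05426
PV of perpetuity: 168217.05426 / (1+0.129)^4 = 103536.68502
Total PV = 5782.48462 + 103536.68502 = 109319.16964

109319.17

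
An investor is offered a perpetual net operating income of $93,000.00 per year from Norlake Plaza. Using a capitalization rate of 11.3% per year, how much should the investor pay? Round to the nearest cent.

Level perpetuity: PV = C / r = $93,000.00 / 0.113 = $823,008.85

$823008.85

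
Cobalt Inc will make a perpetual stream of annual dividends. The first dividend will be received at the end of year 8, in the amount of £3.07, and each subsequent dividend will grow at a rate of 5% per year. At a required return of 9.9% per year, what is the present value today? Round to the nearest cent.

Value at end of year 7: C₁ / (r − g) = £3.07 / (0.099 − 0.05) = £62.6531
Discount to today: PV = £62.6531 / (1 + 0.099)^7 = £62.6531 / 1.936350 = £32.36

£32.36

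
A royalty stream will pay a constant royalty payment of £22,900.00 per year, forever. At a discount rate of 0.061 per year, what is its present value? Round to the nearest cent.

Level perpetuity: PV = C / r = £22,900.00 / 0.061 = £375,409.84

£375409.84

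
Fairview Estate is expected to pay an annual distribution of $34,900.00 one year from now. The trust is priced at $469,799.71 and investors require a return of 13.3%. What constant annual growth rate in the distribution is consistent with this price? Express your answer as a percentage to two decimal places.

P = D₁/(r−g) ⇒ g = r − D₁/P = 0.133 − $34,900.00/$469,799.71 = 0.058713

5.87%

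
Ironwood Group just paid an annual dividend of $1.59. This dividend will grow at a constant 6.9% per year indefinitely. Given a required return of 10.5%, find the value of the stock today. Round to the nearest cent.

D₁ = D₀ × (1 + g) = $1.59 × 1.069 = $1.6997
Growing perpetuity: P = D₁ / (r − g) = $1.6997 / (0.105 − 0.069) = $47.21

$47.21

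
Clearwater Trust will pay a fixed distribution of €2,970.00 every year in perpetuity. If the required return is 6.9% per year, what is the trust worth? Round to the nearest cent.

€43043.48

Level perpetuity: PV = C / r = €2,970.00 / 0.069 = €43,043.48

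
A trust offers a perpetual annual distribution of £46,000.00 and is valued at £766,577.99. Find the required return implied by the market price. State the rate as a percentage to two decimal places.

6.00%

P = C/r ⇒ r = C/P = £46,000.00/£766,577.99 = 0.060007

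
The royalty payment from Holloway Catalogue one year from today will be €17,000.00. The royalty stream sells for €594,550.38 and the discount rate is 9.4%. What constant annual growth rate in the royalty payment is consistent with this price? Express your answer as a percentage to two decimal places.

6.54%

P = D₁/(r−g) ⇒ g = r − D₁/P = 0.094 − €17,000.00/€594,550.38 = 0.065407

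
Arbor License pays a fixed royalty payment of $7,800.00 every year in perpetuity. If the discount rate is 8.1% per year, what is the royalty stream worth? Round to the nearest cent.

Level perpetuity: PV = C / r = $7,800.00 / 0.081 = $96,296.30

$96296.30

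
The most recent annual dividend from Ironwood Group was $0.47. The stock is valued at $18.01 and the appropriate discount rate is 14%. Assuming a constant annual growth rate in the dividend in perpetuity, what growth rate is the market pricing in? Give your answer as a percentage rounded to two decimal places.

11.10%

P = D₀(1+g)/(r−g) ⇒ P(r−g) = D₀(1+g) ⇒ g(P+D₀) = P·r − D₀
g = (P·r − D₀)/(P + D₀) = ($18.01×0.14 − $0.47) / ($18.01 + $0.47) = 0.111006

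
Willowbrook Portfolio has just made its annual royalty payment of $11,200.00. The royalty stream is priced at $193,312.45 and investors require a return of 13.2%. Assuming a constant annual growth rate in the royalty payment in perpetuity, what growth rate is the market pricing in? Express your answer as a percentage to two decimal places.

P = D₀(1+g)/(r−g) ⇒ P(r−g) = D₀(1+g) ⇒ g(P+D₀) = P·r − D₀
g = (P·r − D₀)/(P + D₀) = ($193,312.45×0.132 − $11,200.00) / ($193,312.45 + $11,200.00) = 0.070007

7.00%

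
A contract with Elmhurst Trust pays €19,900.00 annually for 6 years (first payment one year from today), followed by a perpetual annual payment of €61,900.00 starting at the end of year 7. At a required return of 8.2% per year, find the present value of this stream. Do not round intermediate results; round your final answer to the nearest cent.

€561889.53

PV of 6-year annuity: €19,900.00 × [1 − (1+0.082)^−6] / 0.082 = 91439.79584
Perpetuity value at year 6: €61,900.00 / 0.082 = 754878.04878
PV of perpetuity: 754878.04878 / (1+0.082)^6 = 470449.73909
Total PV = 91439.79584 + 470449.73909 = 561889.53494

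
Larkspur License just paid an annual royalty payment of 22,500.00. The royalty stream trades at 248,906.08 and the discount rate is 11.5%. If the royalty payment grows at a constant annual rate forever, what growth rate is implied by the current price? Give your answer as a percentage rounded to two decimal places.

P = D₀(1+g)/(r−g) ⇒ P(r−g) = D₀(1+g) ⇒ g(P+D₀) = P·r − D₀
g = (P·r − D₀)/(P + D₀) = (248,906.08×0.115 − 22,500.00) / (248,906.08 + 22,500.00) = 0.022565

2.26%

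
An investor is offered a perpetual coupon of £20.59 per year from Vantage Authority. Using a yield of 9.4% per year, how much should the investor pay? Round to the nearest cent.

Level perpetuity: PV = C / r = £20.59 / 0.094 = £219.04

£219.04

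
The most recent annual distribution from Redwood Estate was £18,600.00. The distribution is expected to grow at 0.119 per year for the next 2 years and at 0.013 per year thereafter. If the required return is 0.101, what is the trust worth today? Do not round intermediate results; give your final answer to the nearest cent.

£259286.74

D_1 = 20813.40000
D_2 = 23290.19460
Terminal value at year 2: TV = D_2×(1+g_2)/(r−g_2) = 23592.96713/0.088 = 268101.89920
P_0 = D_1/(1+r)^1 + D_2/(1+r)^2 + TV/(1+r)^2
    = 18904.08719 + 19213.14584 + 221169.50836 = 259286.74139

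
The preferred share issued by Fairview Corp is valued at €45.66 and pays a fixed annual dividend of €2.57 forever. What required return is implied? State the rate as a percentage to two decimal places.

P = C/r ⇒ r = C/P = €2.57/€45.66 = 0.056286

5.63%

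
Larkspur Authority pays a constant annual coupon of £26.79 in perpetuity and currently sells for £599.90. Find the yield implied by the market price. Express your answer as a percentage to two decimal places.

4.47%

P = C/r ⇒ r = C/P = £26.79/£599.90 = 0.044657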